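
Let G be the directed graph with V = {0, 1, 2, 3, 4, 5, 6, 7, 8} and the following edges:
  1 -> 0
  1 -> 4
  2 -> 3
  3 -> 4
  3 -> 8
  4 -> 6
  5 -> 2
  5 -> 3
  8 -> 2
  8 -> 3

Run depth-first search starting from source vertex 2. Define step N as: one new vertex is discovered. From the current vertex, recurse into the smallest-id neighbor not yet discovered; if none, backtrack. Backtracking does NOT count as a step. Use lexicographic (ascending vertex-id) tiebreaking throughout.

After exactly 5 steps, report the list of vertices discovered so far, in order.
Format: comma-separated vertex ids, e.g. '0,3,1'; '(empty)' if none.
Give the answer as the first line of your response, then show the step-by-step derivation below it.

2,3,4,6,8

step 1: discover 2; path=2; order=2
step 2: discover 3; path=2>3; order=2,3
step 3: discover 4; path=2>3>4; order=2,3,4
step 4: discover 6; path=2>3>4>6; order=2,3,4,6
step 5: discover 8; path=2>3>8; order=2,3,4,6,8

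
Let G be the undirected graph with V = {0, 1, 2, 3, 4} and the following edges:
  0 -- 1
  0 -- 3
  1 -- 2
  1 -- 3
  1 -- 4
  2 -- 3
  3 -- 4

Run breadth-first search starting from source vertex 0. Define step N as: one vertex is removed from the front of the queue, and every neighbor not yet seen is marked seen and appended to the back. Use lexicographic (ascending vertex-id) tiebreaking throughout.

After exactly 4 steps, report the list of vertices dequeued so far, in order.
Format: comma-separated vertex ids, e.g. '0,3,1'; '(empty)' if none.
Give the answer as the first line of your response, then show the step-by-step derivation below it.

0,1,3,2

step 1: dequeue 0; queue=[1,3]; order=0
step 2: dequeue 1; queue=[3,2,4]; order=0,1
step 3: dequeue 3; queue=[2,4]; order=0,1,3
step 4: dequeue 2; queue=[4]; order=0,1,3,2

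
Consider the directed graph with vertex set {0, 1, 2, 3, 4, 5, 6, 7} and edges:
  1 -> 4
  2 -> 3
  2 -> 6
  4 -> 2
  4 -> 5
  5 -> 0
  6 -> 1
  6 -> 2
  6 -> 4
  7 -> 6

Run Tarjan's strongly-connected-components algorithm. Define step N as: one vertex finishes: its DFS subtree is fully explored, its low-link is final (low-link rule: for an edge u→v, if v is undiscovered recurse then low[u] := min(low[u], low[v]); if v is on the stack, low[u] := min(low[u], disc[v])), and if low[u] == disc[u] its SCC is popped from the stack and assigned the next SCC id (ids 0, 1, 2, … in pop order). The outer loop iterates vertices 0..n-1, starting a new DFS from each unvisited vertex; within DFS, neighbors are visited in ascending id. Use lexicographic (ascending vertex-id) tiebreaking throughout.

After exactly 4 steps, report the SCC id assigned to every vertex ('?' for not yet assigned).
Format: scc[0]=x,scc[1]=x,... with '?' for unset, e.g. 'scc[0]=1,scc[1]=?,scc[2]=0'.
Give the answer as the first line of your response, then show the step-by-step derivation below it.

scc[0]=0,scc[1]=?,scc[2]=?,scc[3]=1,scc[4]=?,scc[5]=?,scc[6]=?,scc[7]=?

step 1: low=(low[0]=0,low[1]=?,low[2]=?,low[3]=?,low[4]=?,low[5]=?,low[6]=?,low[7]=?); scc=(scc[0]=0,scc[1]=?,scc[2]=?,scc[3]=?,scc[4]=?,scc[5]=?,scc[6]=?,scc[7]=?)
step 2: low=(low[0]=0,low[1]=1,low[2]=3,low[3]=4,low[4]=2,low[5]=?,low[6]=?,low[7]=?); scc=(scc[0]=0,scc[1]=?,scc[2]=?,scc[3]=1,scc[4]=?,scc[5]=?,scc[6]=?,scc[7]=?)
step 3: low=(low[0]=0,low[1]=1,low[2]=3,low[3]=4,low[4]=2,low[5]=?,low[6]=1,low[7]=?); scc=(scc[0]=0,scc[1]=?,scc[2]=?,scc[3]=1,scc[4]=?,scc[5]=?,scc[6]=?,scc[7]=?)
step 4: low=(low[0]=0,low[1]=1,low[2]=1,low[3]=4,low[4]=2,low[5]=?,low[6]=1,low[7]=?); scc=(scc[0]=0,scc[1]=?,scc[2]=?,scc[3]=1,scc[4]=?,scc[5]=?,scc[6]=?,scc[7]=?)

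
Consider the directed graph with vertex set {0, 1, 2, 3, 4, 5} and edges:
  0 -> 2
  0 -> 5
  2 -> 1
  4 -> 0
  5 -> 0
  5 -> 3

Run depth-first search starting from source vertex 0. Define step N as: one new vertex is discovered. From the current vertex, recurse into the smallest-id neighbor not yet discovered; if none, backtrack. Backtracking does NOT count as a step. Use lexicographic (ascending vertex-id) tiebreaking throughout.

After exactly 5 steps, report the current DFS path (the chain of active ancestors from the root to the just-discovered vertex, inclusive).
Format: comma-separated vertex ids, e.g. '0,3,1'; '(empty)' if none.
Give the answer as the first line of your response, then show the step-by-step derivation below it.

0,5,3

step 1: discover 0; path=0; order=0
step 2: discover 2; path=0>2; order=0,2
step 3: discover 1; path=0>2>1; order=0,2,1
step 4: discover 5; path=0>5; order=0,2,1,5
step 5: discover 3; path=0>5>3; order=0,2,1,5,3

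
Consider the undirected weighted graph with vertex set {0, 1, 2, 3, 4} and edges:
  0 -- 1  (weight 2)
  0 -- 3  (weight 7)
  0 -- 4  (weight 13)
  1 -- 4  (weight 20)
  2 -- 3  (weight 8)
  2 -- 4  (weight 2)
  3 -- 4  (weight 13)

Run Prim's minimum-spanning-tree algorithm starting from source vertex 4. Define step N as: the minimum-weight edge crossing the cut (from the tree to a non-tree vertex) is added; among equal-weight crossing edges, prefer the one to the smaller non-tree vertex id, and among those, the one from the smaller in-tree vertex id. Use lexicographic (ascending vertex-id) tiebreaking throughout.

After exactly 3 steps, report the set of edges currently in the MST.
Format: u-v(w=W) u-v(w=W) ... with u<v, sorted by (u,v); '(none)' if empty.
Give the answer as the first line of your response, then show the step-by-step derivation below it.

0-3(w=7) 2-3(w=8) 2-4(w=2)

step 1: add edge 2-4 (w=2); MST = {2-4(w=2)}
step 2: add edge 2-3 (w=8); MST = {2-3(w=8) 2-4(w=2)}
step 3: add edge 0-3 (w=7); MST = {0-3(w=7) 2-3(w=8) 2-4(w=2)}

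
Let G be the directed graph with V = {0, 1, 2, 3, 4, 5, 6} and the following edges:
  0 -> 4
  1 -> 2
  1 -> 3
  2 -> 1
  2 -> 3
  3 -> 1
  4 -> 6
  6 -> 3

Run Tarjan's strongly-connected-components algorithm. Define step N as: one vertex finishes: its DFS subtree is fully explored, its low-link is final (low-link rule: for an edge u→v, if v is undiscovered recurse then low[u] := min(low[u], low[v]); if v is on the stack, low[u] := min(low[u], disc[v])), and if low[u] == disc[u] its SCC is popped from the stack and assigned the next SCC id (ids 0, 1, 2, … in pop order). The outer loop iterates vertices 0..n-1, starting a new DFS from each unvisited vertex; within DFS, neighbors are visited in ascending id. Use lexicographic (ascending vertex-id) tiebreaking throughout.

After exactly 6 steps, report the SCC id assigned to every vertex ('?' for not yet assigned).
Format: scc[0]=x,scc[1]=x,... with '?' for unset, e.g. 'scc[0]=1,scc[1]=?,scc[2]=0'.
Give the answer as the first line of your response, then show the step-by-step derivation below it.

scc[0]=3,scc[1]=0,scc[2]=0,scc[3]=0,scc[4]=2,scc[5]=?,scc[6]=1

step 1: low=(low[0]=0,low[1]=4,low[2]=3,low[3]=3,low[4]=1,low[5]=?,low[6]=2); scc=(scc[0]=?,scc[1]=?,scc[2]=?,scc[3]=?,scc[4]=?,scc[5]=?,scc[6]=?)
step 2: low=(low[0]=0,low[1]=3,low[2]=3,low[3]=3,low[4]=1,low[5]=?,low[6]=2); scc=(scc[0]=?,scc[1]=?,scc[2]=?,scc[3]=?,scc[4]=?,scc[5]=?,scc[6]=?)
step 3: low=(low[0]=0,low[1]=3,low[2]=3,low[3]=3,low[4]=1,low[5]=?,low[6]=2); scc=(scc[0]=?,scc[1]=0,scc[2]=0,scc[3]=0,scc[4]=?,scc[5]=?,scc[6]=?)
step 4: low=(low[0]=0,low[1]=3,low[2]=3,low[3]=3,low[4]=1,low[5]=?,low[6]=2); scc=(scc[0]=?,scc[1]=0,scc[2]=0,scc[3]=0,scc[4]=?,scc[5]=?,scc[6]=1)
step 5: low=(low[0]=0,low[1]=3,low[2]=3,low[3]=3,low[4]=1,low[5]=?,low[6]=2); scc=(scc[0]=?,scc[1]=0,scc[2]=0,scc[3]=0,scc[4]=2,scc[5]=?,scc[6]=1)
step 6: low=(low[0]=0,low[1]=3,low[2]=3,low[3]=3,low[4]=1,low[5]=?,low[6]=2); scc=(scc[0]=3,scc[1]=0,scc[2]=0,scc[3]=0,scc[4]=2,scc[5]=?,scc[6]=1)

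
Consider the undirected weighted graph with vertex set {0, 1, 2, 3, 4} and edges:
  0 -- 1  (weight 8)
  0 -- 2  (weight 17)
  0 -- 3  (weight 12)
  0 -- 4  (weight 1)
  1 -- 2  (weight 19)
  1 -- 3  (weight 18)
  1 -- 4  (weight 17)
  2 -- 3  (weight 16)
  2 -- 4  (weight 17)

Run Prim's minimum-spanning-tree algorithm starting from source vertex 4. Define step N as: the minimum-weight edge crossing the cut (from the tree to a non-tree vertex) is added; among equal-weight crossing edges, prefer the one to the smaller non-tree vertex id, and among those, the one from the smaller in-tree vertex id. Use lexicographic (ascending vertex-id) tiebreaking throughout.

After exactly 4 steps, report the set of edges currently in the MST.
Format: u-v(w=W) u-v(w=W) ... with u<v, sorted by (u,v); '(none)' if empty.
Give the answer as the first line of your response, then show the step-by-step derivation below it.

0-1(w=8) 0-3(w=12) 0-4(w=1) 2-3(w=16)

step 1: add edge 0-4 (w=1); MST = {0-4(w=1)}
step 2: add edge 0-1 (w=8); MST = {0-1(w=8) 0-4(w=1)}
step 3: add edge 0-3 (w=12); MST = {0-1(w=8) 0-3(w=12) 0-4(w=1)}
step 4: add edge 2-3 (w=16); MST = {0-1(w=8) 0-3(w=12) 0-4(w=1) 2-3(w=16)}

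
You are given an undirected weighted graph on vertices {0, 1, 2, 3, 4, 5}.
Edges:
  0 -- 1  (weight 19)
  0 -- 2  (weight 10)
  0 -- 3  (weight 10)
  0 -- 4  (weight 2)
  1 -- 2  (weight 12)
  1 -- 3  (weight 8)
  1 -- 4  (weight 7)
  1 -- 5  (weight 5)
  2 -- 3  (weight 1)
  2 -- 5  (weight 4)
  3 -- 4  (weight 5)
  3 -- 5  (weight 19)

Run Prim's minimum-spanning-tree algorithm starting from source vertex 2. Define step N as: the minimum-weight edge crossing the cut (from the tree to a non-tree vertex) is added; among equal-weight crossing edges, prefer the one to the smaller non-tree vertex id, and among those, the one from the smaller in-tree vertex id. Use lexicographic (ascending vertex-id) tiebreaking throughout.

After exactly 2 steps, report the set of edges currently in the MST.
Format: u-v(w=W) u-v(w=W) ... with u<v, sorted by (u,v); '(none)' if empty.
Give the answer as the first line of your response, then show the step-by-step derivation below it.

2-3(w=1) 2-5(w=4)

step 1: add edge 2-3 (w=1); MST = {2-3(w=1)}
step 2: add edge 2-5 (w=4); MST = {2-3(w=1) 2-5(w=4)}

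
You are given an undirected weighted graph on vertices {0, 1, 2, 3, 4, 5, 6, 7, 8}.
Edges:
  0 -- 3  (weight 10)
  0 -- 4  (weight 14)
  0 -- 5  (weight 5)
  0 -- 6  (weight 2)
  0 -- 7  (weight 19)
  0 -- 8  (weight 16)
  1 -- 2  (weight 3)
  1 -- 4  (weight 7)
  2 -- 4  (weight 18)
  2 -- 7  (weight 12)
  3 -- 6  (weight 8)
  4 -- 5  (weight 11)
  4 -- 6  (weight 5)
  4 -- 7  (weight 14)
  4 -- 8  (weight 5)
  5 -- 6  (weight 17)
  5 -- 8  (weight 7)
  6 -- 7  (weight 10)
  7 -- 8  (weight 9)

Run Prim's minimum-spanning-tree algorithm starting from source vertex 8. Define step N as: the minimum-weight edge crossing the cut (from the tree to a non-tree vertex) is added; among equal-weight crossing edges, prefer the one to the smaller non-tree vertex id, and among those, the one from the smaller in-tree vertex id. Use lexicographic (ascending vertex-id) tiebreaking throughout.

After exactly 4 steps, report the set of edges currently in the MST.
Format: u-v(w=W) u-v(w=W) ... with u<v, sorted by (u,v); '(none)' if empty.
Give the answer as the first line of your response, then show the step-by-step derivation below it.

0-5(w=5) 0-6(w=2) 4-6(w=5) 4-8(w=5)

step 1: add edge 4-8 (w=5); MST = {4-8(w=5)}
step 2: add edge 4-6 (w=5); MST = {4-6(w=5) 4-8(w=5)}
step 3: add edge 0-6 (w=2); MST = {0-6(w=2) 4-6(w=5) 4-8(w=5)}
step 4: add edge 0-5 (w=5); MST = {0-5(w=5) 0-6(w=2) 4-6(w=5) 4-8(w=5)}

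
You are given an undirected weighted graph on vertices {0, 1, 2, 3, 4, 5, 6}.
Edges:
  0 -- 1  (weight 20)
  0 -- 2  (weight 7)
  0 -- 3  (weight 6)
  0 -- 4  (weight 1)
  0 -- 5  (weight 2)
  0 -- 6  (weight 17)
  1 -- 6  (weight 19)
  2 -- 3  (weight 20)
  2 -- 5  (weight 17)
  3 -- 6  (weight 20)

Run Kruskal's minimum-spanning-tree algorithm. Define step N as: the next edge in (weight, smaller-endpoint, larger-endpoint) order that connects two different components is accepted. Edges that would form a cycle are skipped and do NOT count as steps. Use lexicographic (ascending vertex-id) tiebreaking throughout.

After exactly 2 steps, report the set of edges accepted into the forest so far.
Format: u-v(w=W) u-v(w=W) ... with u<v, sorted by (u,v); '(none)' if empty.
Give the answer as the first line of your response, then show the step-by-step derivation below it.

0-4(w=1) 0-5(w=2)

step 1: add edge 0-4 (w=1); MST = {0-4(w=1)}
step 2: add edge 0-5 (w=2); MST = {0-4(w=1) 0-5(w=2)}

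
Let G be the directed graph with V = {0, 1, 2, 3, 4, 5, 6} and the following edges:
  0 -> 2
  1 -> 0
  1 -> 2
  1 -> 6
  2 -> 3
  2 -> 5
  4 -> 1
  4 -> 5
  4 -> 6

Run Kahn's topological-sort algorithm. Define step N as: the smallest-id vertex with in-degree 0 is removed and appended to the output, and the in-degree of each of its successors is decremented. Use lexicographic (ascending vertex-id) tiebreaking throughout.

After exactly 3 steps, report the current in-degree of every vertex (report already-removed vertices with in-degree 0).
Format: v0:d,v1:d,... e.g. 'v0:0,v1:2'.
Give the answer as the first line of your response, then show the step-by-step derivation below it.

v0:0,v1:0,v2:0,v3:1,v4:0,v5:1,v6:0

step 1: output 4; order=[4]; indeg=(1,0,2,1,0,1,1)
step 2: output 1; order=[4,1]; indeg=(0,0,1,1,0,1,0)
step 3: output 0; order=[4,1,0]; indeg=(0,0,0,1,0,1,0)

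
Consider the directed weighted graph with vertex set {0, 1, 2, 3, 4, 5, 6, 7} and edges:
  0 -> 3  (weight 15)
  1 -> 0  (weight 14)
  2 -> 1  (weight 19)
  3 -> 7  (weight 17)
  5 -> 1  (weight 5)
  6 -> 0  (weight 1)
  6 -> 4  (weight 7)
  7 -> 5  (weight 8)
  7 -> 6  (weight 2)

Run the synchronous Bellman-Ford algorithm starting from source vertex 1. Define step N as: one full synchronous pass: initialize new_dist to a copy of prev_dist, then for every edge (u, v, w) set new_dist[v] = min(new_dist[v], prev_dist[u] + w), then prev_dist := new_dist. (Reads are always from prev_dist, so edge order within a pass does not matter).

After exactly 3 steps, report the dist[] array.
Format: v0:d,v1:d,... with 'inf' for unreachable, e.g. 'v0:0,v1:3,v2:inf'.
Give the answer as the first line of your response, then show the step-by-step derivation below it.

v0:14,v1:0,v2:inf,v3:29,v4:inf,v5:inf,v6:inf,v7:46

step 1: dist = v0:14,v1:0,v2:inf,v3:inf,v4:inf,v5:inf,v6:inf,v7:inf
step 2: dist = v0:14,v1:0,v2:inf,v3:29,v4:inf,v5:inf,v6:inf,v7:inf
step 3: dist = v0:14,v1:0,v2:inf,v3:29,v4:inf,v5:inf,v6:inf,v7:46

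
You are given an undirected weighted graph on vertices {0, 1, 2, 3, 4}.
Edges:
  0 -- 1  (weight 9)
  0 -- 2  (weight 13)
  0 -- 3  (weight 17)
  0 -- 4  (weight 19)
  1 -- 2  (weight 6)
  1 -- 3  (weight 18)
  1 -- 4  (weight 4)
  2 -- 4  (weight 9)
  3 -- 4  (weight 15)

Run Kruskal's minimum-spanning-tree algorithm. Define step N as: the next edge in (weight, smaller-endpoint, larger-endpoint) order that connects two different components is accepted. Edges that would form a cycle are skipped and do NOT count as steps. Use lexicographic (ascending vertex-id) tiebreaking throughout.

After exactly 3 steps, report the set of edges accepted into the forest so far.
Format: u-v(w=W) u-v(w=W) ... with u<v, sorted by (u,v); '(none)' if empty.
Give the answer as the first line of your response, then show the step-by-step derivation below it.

0-1(w=9) 1-2(w=6) 1-4(w=4)

step 1: add edge 1-4 (w=4); MST = {1-4(w=4)}
step 2: add edge 1-2 (w=6); MST = {1-2(w=6) 1-4(w=4)}
step 3: add edge 0-1 (w=9); MST = {0-1(w=9) 1-2(w=6) 1-4(w=4)}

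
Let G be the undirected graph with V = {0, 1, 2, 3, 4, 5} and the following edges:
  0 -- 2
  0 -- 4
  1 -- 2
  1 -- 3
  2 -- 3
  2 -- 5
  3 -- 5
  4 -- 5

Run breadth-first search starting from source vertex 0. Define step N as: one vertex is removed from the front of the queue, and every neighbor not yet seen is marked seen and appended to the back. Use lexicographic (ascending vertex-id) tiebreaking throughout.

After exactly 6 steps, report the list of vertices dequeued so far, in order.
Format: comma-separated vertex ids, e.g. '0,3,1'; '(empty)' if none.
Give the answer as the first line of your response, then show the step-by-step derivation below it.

0,2,4,1,3,5

step 1: dequeue 0; queue=[2,4]; order=0
step 2: dequeue 2; queue=[4,1,3,5]; order=0,2
step 3: dequeue 4; queue=[1,3,5]; order=0,2,4
step 4: dequeue 1; queue=[3,5]; order=0,2,4,1
step 5: dequeue 3; queue=[5]; order=0,2,4,1,3
step 6: dequeue 5; queue=[(empty)]; order=0,2,4,1,3,5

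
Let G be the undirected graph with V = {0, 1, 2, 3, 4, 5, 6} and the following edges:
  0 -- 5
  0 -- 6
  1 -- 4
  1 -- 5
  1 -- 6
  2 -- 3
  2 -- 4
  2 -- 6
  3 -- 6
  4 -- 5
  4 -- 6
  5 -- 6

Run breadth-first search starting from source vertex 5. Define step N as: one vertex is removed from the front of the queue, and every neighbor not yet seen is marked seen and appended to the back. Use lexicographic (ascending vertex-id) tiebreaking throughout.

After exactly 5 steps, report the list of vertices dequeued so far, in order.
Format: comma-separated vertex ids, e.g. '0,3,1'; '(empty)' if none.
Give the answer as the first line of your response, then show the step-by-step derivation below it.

5,0,1,4,6

step 1: dequeue 5; queue=[0,1,4,6]; order=5
step 2: dequeue 0; queue=[1,4,6]; order=5,0
step 3: dequeue 1; queue=[4,6]; order=5,0,1
step 4: dequeue 4; queue=[6,2]; order=5,0,1,4
step 5: dequeue 6; queue=[2,3]; order=5,0,1,4,6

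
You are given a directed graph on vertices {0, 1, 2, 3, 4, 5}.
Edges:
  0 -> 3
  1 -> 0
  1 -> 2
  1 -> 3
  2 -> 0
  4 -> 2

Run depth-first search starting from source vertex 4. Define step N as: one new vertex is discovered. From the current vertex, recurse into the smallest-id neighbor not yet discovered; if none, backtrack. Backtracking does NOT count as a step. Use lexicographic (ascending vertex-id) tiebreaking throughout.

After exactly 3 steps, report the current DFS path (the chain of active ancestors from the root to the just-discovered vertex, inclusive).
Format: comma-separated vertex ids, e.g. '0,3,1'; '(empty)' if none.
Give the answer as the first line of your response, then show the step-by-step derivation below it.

4,2,0

step 1: discover 4; path=4; order=4
step 2: discover 2; path=4>2; order=4,2
step 3: discover 0; path=4>2>0; order=4,2,0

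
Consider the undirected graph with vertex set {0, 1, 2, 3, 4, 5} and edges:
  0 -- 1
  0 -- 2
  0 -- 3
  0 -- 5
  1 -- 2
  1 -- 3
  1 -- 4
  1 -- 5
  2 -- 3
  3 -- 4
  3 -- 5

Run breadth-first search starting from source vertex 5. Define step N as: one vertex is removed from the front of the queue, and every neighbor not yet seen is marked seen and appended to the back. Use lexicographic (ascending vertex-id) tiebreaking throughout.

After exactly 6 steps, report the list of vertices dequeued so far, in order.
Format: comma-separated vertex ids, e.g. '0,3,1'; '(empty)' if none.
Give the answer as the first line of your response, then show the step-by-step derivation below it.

5,0,1,3,2,4

step 1: dequeue 5; queue=[0,1,3]; order=5
step 2: dequeue 0; queue=[1,3,2]; order=5,0
step 3: dequeue 1; queue=[3,2,4]; order=5,0,1
step 4: dequeue 3; queue=[2,4]; order=5,0,1,3
step 5: dequeue 2; queue=[4]; order=5,0,1,3,2
step 6: dequeue 4; queue=[(empty)]; order=5,0,1,3,2,4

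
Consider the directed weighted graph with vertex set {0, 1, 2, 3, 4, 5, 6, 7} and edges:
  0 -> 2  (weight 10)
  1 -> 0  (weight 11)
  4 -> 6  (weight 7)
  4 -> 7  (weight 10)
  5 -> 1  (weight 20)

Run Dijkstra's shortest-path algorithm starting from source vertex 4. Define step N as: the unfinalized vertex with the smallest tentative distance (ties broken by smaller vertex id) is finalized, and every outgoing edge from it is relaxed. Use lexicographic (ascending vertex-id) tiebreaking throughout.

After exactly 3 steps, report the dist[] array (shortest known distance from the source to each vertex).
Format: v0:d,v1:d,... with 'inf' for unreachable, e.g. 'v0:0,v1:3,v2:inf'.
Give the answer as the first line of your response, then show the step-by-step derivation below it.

v0:inf,v1:inf,v2:inf,v3:inf,v4:0,v5:inf,v6:7,v7:10

step 1: dist = v0:inf,v1:inf,v2:inf,v3:inf,v4:0,v5:inf,v6:7,v7:10
step 2: dist = v0:inf,v1:inf,v2:inf,v3:inf,v4:0,v5:inf,v6:7,v7:10
step 3: dist = v0:inf,v1:inf,v2:inf,v3:inf,v4:0,v5:inf,v6:7,v7:10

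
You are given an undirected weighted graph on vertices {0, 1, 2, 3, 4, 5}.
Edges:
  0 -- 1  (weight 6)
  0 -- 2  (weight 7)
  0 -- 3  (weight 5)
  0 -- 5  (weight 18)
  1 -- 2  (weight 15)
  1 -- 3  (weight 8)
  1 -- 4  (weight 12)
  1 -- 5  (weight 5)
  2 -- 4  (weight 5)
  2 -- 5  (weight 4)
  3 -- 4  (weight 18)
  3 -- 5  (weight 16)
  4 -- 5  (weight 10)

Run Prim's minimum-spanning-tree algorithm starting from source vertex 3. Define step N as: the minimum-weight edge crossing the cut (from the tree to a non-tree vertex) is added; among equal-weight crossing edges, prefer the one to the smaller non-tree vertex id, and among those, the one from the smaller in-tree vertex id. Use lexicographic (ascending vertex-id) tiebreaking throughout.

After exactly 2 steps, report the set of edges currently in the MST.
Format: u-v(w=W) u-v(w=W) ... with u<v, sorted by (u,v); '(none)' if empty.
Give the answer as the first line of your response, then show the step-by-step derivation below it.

0-1(w=6) 0-3(w=5)

step 1: add edge 0-3 (w=5); MST = {0-3(w=5)}
step 2: add edge 0-1 (w=6); MST = {0-1(w=6) 0-3(w=5)}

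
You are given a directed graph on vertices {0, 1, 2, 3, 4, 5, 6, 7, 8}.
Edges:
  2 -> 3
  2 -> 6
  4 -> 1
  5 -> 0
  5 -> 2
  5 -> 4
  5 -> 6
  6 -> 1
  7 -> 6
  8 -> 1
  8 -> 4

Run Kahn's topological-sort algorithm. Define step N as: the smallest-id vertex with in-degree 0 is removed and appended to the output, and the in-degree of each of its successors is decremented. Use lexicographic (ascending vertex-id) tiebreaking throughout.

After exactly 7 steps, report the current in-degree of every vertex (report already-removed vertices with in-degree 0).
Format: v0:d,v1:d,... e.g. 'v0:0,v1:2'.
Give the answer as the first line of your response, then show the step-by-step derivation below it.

v0:0,v1:1,v2:0,v3:0,v4:0,v5:0,v6:0,v7:0,v8:0

step 1: output 5; order=[5]; indeg=(0,3,0,1,1,0,2,0,0)
step 2: output 0; order=[5,0]; indeg=(0,3,0,1,1,0,2,0,0)
step 3: output 2; order=[5,0,2]; indeg=(0,3,0,0,1,0,1,0,0)
step 4: output 3; order=[5,0,2,3]; indeg=(0,3,0,0,1,0,1,0,0)
step 5: output 7; order=[5,0,2,3,7]; indeg=(0,3,0,0,1,0,0,0,0)
step 6: output 6; order=[5,0,2,3,7,6]; indeg=(0,2,0,0,1,0,0,0,0)
step 7: output 8; order=[5,0,2,3,7,6,8]; indeg=(0,1,0,0,0,0,0,0,0)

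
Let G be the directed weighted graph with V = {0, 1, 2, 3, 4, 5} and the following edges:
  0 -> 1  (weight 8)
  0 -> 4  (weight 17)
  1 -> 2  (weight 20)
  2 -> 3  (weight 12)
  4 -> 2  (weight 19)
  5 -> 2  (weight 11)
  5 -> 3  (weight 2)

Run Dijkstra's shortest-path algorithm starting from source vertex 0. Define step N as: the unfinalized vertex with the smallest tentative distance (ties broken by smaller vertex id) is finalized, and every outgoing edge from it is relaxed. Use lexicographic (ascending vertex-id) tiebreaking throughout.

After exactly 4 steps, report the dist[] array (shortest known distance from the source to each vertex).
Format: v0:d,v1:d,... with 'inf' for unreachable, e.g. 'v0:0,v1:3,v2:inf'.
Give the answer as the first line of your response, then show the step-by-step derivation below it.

v0:0,v1:8,v2:28,v3:40,v4:17,v5:inf

step 1: dist = v0:0,v1:8,v2:inf,v3:inf,v4:17,v5:inf
step 2: dist = v0:0,v1:8,v2:28,v3:inf,v4:17,v5:inf
step 3: dist = v0:0,v1:8,v2:28,v3:inf,v4:17,v5:inf
step 4: dist = v0:0,v1:8,v2:28,v3:40,v4:17,v5:inf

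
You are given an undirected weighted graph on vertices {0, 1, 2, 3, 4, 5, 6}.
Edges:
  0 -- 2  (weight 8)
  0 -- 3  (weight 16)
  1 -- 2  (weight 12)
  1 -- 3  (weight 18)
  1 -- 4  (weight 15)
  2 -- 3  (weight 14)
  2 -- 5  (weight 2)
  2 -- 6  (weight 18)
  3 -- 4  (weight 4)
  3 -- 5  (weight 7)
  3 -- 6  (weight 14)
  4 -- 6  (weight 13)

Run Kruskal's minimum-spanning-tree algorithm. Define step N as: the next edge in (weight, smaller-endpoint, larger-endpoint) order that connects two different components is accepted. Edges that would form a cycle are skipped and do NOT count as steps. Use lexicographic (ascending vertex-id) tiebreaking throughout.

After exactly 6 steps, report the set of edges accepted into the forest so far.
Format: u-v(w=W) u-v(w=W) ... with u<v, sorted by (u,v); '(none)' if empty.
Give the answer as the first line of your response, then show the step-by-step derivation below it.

0-2(w=8) 1-2(w=12) 2-5(w=2) 3-4(w=4) 3-5(w=7) 4-6(w=13)

step 1: add edge 2-5 (w=2); MST = {2-5(w=2)}
step 2: add edge 3-4 (w=4); MST = {2-5(w=2) 3-4(w=4)}
step 3: add edge 3-5 (w=7); MST = {2-5(w=2) 3-4(w=4) 3-5(w=7)}
step 4: add edge 0-2 (w=8); MST = {0-2(w=8) 2-5(w=2) 3-4(w=4) 3-5(w=7)}
step 5: add edge 1-2 (w=12); MST = {0-2(w=8) 1-2(w=12) 2-5(w=2) 3-4(w=4) 3-5(w=7)}
step 6: add edge 4-6 (w=13); MST = {0-2(w=8) 1-2(w=12) 2-5(w=2) 3-4(w=4) 3-5(w=7) 4-6(w=13)}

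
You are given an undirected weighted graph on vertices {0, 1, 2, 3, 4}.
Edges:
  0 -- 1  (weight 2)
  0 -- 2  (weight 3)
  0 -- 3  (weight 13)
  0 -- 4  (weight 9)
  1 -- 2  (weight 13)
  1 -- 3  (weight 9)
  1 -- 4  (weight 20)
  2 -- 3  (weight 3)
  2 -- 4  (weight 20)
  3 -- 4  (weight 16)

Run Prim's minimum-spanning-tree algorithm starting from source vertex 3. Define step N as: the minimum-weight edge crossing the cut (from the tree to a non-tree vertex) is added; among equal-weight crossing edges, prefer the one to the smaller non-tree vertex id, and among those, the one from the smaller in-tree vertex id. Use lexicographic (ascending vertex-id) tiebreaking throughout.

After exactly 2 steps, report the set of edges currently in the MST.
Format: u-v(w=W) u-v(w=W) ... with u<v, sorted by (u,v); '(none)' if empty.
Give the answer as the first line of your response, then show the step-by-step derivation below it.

0-2(w=3) 2-3(w=3)

step 1: add edge 2-3 (w=3); MST = {2-3(w=3)}
step 2: add edge 0-2 (w=3); MST = {0-2(w=3) 2-3(w=3)}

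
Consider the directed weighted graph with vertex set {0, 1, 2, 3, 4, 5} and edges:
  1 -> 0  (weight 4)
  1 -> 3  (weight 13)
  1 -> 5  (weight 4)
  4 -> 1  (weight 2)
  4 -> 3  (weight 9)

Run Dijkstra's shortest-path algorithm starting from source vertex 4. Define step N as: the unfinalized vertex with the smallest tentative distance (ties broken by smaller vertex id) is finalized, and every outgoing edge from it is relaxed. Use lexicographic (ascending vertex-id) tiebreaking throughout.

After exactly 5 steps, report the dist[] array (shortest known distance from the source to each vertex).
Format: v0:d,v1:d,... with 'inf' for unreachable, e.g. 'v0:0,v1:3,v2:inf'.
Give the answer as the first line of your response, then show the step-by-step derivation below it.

v0:6,v1:2,v2:inf,v3:9,v4:0,v5:6

step 1: dist = v0:inf,v1:2,v2:inf,v3:9,v4:0,v5:inf
step 2: dist = v0:6,v1:2,v2:inf,v3:9,v4:0,v5:6
step 3: dist = v0:6,v1:2,v2:inf,v3:9,v4:0,v5:6
step 4: dist = v0:6,v1:2,v2:inf,v3:9,v4:0,v5:6
step 5: dist = v0:6,v1:2,v2:inf,v3:9,v4:0,v5:6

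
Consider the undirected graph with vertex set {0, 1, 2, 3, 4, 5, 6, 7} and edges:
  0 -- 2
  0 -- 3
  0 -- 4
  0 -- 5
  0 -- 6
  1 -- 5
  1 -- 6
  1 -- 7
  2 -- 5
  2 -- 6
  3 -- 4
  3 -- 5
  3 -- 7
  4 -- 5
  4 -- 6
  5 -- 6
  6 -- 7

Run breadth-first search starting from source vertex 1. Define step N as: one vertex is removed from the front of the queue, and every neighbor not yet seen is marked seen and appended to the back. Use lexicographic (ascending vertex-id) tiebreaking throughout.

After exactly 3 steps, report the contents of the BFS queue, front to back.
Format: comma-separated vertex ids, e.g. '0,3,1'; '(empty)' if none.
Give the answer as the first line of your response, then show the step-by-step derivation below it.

7,0,2,3,4

step 1: dequeue 1; queue=[5,6,7]; order=1
step 2: dequeue 5; queue=[6,7,0,2,3,4]; order=1,5
step 3: dequeue 6; queue=[7,0,2,3,4]; order=1,5,6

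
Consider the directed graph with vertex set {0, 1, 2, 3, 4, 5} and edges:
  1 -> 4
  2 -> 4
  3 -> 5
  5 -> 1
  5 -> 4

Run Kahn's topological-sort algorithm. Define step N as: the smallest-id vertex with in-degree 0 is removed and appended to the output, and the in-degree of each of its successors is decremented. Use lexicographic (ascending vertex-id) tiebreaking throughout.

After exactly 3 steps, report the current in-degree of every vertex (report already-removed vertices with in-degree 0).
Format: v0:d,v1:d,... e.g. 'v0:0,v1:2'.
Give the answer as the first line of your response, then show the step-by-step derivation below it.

v0:0,v1:1,v2:0,v3:0,v4:2,v5:0

step 1: output 0; order=[0]; indeg=(0,1,0,0,3,1)
step 2: output 2; order=[0,2]; indeg=(0,1,0,0,2,1)
step 3: output 3; order=[0,2,3]; indeg=(0,1,0,0,2,0)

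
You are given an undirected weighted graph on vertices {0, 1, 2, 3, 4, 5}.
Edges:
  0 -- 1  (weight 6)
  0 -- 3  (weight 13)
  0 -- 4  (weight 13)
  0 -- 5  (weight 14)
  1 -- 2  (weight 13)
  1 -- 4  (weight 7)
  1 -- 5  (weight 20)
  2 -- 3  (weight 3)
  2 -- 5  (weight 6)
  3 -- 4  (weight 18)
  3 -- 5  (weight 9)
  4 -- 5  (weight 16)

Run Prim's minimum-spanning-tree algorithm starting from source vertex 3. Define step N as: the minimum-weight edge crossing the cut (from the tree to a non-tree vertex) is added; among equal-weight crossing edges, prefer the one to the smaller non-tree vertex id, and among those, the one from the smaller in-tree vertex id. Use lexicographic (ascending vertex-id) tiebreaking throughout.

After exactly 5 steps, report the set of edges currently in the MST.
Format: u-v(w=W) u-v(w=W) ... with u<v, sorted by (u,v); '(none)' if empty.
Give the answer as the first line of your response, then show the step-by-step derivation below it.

0-1(w=6) 0-3(w=13) 1-4(w=7) 2-3(w=3) 2-5(w=6)

step 1: add edge 2-3 (w=3); MST = {2-3(w=3)}
step 2: add edge 2-5 (w=6); MST = {2-3(w=3) 2-5(w=6)}
step 3: add edge 0-3 (w=13); MST = {0-3(w=13) 2-3(w=3) 2-5(w=6)}
step 4: add edge 0-1 (w=6); MST = {0-1(w=6) 0-3(w=13) 2-3(w=3) 2-5(w=6)}
step 5: add edge 1-4 (w=7); MST = {0-1(w=6) 0-3(w=13) 1-4(w=7) 2-3(w=3) 2-5(w=6)}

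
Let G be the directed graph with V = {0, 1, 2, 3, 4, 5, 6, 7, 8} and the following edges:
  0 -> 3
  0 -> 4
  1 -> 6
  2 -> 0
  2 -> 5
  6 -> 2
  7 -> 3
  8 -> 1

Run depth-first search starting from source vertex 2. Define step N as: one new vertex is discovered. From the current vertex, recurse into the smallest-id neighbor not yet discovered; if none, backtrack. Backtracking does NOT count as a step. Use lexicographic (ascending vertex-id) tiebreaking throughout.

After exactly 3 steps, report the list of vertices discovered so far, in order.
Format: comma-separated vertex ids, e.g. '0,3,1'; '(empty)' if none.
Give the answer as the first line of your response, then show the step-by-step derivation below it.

2,0,3

step 1: discover 2; path=2; order=2
step 2: discover 0; path=2>0; order=2,0
step 3: discover 3; path=2>0>3; order=2,0,3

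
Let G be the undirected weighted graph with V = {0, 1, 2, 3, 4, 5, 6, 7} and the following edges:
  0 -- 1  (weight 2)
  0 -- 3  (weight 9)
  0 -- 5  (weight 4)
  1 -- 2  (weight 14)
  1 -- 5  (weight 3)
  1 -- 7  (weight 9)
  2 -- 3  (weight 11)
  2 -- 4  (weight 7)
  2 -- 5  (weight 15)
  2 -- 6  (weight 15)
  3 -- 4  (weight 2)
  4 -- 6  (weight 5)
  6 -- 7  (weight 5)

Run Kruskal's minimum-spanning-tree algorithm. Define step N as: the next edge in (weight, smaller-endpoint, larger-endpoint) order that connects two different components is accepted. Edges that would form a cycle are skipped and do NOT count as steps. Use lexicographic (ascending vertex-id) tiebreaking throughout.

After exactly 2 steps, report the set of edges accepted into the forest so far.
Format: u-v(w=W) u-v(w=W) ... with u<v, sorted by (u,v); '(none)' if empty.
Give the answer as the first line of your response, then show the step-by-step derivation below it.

0-1(w=2) 3-4(w=2)

step 1: add edge 0-1 (w=2); MST = {0-1(w=2)}
step 2: add edge 3-4 (w=2); MST = {0-1(w=2) 3-4(w=2)}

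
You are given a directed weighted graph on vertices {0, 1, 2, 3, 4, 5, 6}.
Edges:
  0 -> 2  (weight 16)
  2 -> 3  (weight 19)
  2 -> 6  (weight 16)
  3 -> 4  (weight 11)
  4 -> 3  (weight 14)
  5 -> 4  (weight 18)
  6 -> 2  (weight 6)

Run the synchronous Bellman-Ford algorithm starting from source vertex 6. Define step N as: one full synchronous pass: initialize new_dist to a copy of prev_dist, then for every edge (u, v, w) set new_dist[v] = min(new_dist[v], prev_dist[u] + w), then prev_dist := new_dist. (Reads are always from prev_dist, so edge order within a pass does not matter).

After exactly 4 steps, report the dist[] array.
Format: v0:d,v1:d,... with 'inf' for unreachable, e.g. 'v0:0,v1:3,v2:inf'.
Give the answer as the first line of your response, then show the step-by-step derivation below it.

v0:inf,v1:inf,v2:6,v3:25,v4:36,v5:inf,v6:0

step 1: dist = v0:inf,v1:inf,v2:6,v3:inf,v4:inf,v5:inf,v6:0
step 2: dist = v0:inf,v1:inf,v2:6,v3:25,v4:inf,v5:inf,v6:0
step 3: dist = v0:inf,v1:inf,v2:6,v3:25,v4:36,v5:inf,v6:0
step 4: dist = v0:inf,v1:inf,v2:6,v3:25,v4:36,v5:inf,v6:0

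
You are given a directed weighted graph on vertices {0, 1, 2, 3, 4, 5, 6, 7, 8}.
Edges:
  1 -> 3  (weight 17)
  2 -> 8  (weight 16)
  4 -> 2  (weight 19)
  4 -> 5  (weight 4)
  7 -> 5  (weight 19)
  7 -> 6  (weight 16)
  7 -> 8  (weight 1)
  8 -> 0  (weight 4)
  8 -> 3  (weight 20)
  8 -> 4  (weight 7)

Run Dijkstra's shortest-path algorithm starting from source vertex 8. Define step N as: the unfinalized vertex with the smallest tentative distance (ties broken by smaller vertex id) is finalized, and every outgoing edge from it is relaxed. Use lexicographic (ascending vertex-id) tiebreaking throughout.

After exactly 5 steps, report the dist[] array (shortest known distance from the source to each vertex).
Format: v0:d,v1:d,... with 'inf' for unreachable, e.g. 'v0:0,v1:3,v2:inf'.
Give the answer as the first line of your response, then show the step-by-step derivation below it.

v0:4,v1:inf,v2:26,v3:20,v4:7,v5:11,v6:inf,v7:inf,v8:0

step 1: dist = v0:4,v1:inf,v2:inf,v3:20,v4:7,v5:inf,v6:inf,v7:inf,v8:0
step 2: dist = v0:4,v1:inf,v2:inf,v3:20,v4:7,v5:inf,v6:inf,v7:inf,v8:0
step 3: dist = v0:4,v1:inf,v2:26,v3:20,v4:7,v5:11,v6:inf,v7:inf,v8:0
step 4: dist = v0:4,v1:inf,v2:26,v3:20,v4:7,v5:11,v6:inf,v7:inf,v8:0
step 5: dist = v0:4,v1:inf,v2:26,v3:20,v4:7,v5:11,v6:inf,v7:inf,v8:0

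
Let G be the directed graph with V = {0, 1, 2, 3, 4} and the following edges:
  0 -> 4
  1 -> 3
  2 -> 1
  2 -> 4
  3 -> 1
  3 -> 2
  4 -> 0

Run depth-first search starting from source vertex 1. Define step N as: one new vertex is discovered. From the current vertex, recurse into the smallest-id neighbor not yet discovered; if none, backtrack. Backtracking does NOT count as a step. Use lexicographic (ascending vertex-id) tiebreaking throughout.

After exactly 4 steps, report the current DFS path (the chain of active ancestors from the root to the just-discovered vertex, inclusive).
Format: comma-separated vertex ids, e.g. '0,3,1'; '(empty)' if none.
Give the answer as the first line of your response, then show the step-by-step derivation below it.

1,3,2,4

step 1: discover 1; path=1; order=1
step 2: discover 3; path=1>3; order=1,3
step 3: discover 2; path=1>3>2; order=1,3,2
step 4: discover 4; path=1>3>2>4; order=1,3,2,4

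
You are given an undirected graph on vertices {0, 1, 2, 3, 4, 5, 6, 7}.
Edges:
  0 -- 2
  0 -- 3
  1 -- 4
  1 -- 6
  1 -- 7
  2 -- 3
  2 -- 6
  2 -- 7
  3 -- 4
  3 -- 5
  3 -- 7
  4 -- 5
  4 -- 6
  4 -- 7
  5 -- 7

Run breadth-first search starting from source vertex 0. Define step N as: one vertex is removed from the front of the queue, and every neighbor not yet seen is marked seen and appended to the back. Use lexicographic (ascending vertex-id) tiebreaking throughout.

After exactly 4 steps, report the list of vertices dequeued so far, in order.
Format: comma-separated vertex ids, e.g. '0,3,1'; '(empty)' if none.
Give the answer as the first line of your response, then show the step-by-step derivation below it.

0,2,3,6

step 1: dequeue 0; queue=[2,3]; order=0
step 2: dequeue 2; queue=[3,6,7]; order=0,2
step 3: dequeue 3; queue=[6,7,4,5]; order=0,2,3
step 4: dequeue 6; queue=[7,4,5,1]; order=0,2,3,6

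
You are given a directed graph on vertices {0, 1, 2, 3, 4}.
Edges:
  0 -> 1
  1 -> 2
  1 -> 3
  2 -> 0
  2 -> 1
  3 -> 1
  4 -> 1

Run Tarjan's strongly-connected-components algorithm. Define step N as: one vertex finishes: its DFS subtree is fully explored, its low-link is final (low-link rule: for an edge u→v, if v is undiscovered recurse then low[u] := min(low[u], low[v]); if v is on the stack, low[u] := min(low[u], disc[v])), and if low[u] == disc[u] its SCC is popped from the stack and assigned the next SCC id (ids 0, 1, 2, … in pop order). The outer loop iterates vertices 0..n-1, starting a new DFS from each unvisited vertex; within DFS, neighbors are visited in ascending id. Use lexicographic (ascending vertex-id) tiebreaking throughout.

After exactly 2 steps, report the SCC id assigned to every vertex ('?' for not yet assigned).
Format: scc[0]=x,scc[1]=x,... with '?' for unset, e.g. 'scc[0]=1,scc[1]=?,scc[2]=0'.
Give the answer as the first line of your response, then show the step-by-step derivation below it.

scc[0]=?,scc[1]=?,scc[2]=?,scc[3]=?,scc[4]=?

step 1: low=(low[0]=0,low[1]=1,low[2]=0,low[3]=?,low[4]=?); scc=(scc[0]=?,scc[1]=?,scc[2]=?,scc[3]=?,scc[4]=?)
step 2: low=(low[0]=0,low[1]=0,low[2]=0,low[3]=1,low[4]=?); scc=(scc[0]=?,scc[1]=?,scc[2]=?,scc[3]=?,scc[4]=?)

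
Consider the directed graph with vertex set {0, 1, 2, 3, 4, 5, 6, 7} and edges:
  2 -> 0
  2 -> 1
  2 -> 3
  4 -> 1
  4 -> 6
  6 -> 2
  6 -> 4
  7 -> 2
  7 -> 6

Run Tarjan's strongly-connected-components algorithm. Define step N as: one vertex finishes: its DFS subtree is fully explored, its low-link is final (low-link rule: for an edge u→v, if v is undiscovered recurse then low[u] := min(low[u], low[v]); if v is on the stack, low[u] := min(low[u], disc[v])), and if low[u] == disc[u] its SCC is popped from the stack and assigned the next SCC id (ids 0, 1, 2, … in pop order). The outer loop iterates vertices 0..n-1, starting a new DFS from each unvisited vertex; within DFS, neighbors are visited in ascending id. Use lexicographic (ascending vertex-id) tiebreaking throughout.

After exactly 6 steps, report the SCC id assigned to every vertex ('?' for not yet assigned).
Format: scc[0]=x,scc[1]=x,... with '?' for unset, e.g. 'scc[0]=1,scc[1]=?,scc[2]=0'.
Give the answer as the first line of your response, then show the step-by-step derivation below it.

scc[0]=0,scc[1]=1,scc[2]=3,scc[3]=2,scc[4]=4,scc[5]=?,scc[6]=4,scc[7]=?

step 1: low=(low[0]=0,low[1]=?,low[2]=?,low[3]=?,low[4]=?,low[5]=?,low[6]=?,low[7]=?); scc=(scc[0]=0,scc[1]=?,scc[2]=?,scc[3]=?,scc[4]=?,scc[5]=?,scc[6]=?,scc[7]=?)
step 2: low=(low[0]=0,low[1]=1,low[2]=?,low[3]=?,low[4]=?,low[5]=?,low[6]=?,low[7]=?); scc=(scc[0]=0,scc[1]=1,scc[2]=?,scc[3]=?,scc[4]=?,scc[5]=?,scc[6]=?,scc[7]=?)
step 3: low=(low[0]=0,low[1]=1,low[2]=2,low[3]=3,low[4]=?,low[5]=?,low[6]=?,low[7]=?); scc=(scc[0]=0,scc[1]=1,scc[2]=?,scc[3]=2,scc[4]=?,scc[5]=?,scc[6]=?,scc[7]=?)
step 4: low=(low[0]=0,low[1]=1,low[2]=2,low[3]=3,low[4]=?,low[5]=?,low[6]=?,low[7]=?); scc=(scc[0]=0,scc[1]=1,scc[2]=3,scc[3]=2,scc[4]=?,scc[5]=?,scc[6]=?,scc[7]=?)
step 5: low=(low[0]=0,low[1]=1,low[2]=2,low[3]=3,low[4]=4,low[5]=?,low[6]=4,low[7]=?); scc=(scc[0]=0,scc[1]=1,scc[2]=3,scc[3]=2,scc[4]=?,scc[5]=?,scc[6]=?,scc[7]=?)
step 6: low=(low[0]=0,low[1]=1,low[2]=2,low[3]=3,low[4]=4,low[5]=?,low[6]=4,low[7]=?); scc=(scc[0]=0,scc[1]=1,scc[2]=3,scc[3]=2,scc[4]=4,scc[5]=?,scc[6]=4,scc[7]=?)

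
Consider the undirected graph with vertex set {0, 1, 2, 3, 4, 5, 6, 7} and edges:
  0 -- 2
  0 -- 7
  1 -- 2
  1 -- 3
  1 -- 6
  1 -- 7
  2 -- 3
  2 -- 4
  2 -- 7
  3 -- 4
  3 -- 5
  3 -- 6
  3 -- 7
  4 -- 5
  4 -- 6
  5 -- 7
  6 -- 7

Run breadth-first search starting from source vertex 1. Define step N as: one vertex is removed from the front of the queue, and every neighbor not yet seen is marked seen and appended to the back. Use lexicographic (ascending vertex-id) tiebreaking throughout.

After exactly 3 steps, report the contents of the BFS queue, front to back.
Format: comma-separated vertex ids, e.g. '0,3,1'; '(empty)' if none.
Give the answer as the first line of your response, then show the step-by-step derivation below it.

6,7,0,4,5

step 1: dequeue 1; queue=[2,3,6,7]; order=1
step 2: dequeue 2; queue=[3,6,7,0,4]; order=1,2
step 3: dequeue 3; queue=[6,7,0,4,5]; order=1,2,3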